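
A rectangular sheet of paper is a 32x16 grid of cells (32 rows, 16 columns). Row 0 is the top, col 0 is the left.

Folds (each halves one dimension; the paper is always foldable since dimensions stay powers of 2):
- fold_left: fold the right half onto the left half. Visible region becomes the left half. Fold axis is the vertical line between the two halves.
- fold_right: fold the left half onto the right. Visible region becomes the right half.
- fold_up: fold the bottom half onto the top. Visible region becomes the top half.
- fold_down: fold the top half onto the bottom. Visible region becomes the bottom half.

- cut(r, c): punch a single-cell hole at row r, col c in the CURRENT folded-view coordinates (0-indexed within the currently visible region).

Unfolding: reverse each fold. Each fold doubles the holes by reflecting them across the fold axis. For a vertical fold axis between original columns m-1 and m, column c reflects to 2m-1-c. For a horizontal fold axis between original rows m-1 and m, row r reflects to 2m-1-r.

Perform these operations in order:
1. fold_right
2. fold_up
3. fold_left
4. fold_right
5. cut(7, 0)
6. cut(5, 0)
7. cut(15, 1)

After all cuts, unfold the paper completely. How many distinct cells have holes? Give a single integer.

Op 1 fold_right: fold axis v@8; visible region now rows[0,32) x cols[8,16) = 32x8
Op 2 fold_up: fold axis h@16; visible region now rows[0,16) x cols[8,16) = 16x8
Op 3 fold_left: fold axis v@12; visible region now rows[0,16) x cols[8,12) = 16x4
Op 4 fold_right: fold axis v@10; visible region now rows[0,16) x cols[10,12) = 16x2
Op 5 cut(7, 0): punch at orig (7,10); cuts so far [(7, 10)]; region rows[0,16) x cols[10,12) = 16x2
Op 6 cut(5, 0): punch at orig (5,10); cuts so far [(5, 10), (7, 10)]; region rows[0,16) x cols[10,12) = 16x2
Op 7 cut(15, 1): punch at orig (15,11); cuts so far [(5, 10), (7, 10), (15, 11)]; region rows[0,16) x cols[10,12) = 16x2
Unfold 1 (reflect across v@10): 6 holes -> [(5, 9), (5, 10), (7, 9), (7, 10), (15, 8), (15, 11)]
Unfold 2 (reflect across v@12): 12 holes -> [(5, 9), (5, 10), (5, 13), (5, 14), (7, 9), (7, 10), (7, 13), (7, 14), (15, 8), (15, 11), (15, 12), (15, 15)]
Unfold 3 (reflect across h@16): 24 holes -> [(5, 9), (5, 10), (5, 13), (5, 14), (7, 9), (7, 10), (7, 13), (7, 14), (15, 8), (15, 11), (15, 12), (15, 15), (16, 8), (16, 11), (16, 12), (16, 15), (24, 9), (24, 10), (24, 13), (24, 14), (26, 9), (26, 10), (26, 13), (26, 14)]
Unfold 4 (reflect across v@8): 48 holes -> [(5, 1), (5, 2), (5, 5), (5, 6), (5, 9), (5, 10), (5, 13), (5, 14), (7, 1), (7, 2), (7, 5), (7, 6), (7, 9), (7, 10), (7, 13), (7, 14), (15, 0), (15, 3), (15, 4), (15, 7), (15, 8), (15, 11), (15, 12), (15, 15), (16, 0), (16, 3), (16, 4), (16, 7), (16, 8), (16, 11), (16, 12), (16, 15), (24, 1), (24, 2), (24, 5), (24, 6), (24, 9), (24, 10), (24, 13), (24, 14), (26, 1), (26, 2), (26, 5), (26, 6), (26, 9), (26, 10), (26, 13), (26, 14)]

Answer: 48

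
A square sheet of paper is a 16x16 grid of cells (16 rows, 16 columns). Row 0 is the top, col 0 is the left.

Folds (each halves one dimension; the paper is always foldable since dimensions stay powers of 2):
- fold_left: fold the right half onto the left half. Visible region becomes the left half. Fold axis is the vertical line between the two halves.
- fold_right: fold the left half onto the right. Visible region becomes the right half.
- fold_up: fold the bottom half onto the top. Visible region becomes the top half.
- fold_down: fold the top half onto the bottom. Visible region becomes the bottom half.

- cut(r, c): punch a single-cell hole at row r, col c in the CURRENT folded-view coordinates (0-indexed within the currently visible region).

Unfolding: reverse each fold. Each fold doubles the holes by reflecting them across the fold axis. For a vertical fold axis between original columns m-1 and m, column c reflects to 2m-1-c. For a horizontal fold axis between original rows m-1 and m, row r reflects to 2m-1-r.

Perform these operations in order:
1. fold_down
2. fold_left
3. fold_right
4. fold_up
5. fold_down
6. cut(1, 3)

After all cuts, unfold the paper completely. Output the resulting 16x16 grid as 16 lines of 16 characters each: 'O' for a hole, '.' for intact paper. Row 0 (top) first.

Answer: O......OO......O
................
................
O......OO......O
O......OO......O
................
................
O......OO......O
O......OO......O
................
................
O......OO......O
O......OO......O
................
................
O......OO......O

Derivation:
Op 1 fold_down: fold axis h@8; visible region now rows[8,16) x cols[0,16) = 8x16
Op 2 fold_left: fold axis v@8; visible region now rows[8,16) x cols[0,8) = 8x8
Op 3 fold_right: fold axis v@4; visible region now rows[8,16) x cols[4,8) = 8x4
Op 4 fold_up: fold axis h@12; visible region now rows[8,12) x cols[4,8) = 4x4
Op 5 fold_down: fold axis h@10; visible region now rows[10,12) x cols[4,8) = 2x4
Op 6 cut(1, 3): punch at orig (11,7); cuts so far [(11, 7)]; region rows[10,12) x cols[4,8) = 2x4
Unfold 1 (reflect across h@10): 2 holes -> [(8, 7), (11, 7)]
Unfold 2 (reflect across h@12): 4 holes -> [(8, 7), (11, 7), (12, 7), (15, 7)]
Unfold 3 (reflect across v@4): 8 holes -> [(8, 0), (8, 7), (11, 0), (11, 7), (12, 0), (12, 7), (15, 0), (15, 7)]
Unfold 4 (reflect across v@8): 16 holes -> [(8, 0), (8, 7), (8, 8), (8, 15), (11, 0), (11, 7), (11, 8), (11, 15), (12, 0), (12, 7), (12, 8), (12, 15), (15, 0), (15, 7), (15, 8), (15, 15)]
Unfold 5 (reflect across h@8): 32 holes -> [(0, 0), (0, 7), (0, 8), (0, 15), (3, 0), (3, 7), (3, 8), (3, 15), (4, 0), (4, 7), (4, 8), (4, 15), (7, 0), (7, 7), (7, 8), (7, 15), (8, 0), (8, 7), (8, 8), (8, 15), (11, 0), (11, 7), (11, 8), (11, 15), (12, 0), (12, 7), (12, 8), (12, 15), (15, 0), (15, 7), (15, 8), (15, 15)]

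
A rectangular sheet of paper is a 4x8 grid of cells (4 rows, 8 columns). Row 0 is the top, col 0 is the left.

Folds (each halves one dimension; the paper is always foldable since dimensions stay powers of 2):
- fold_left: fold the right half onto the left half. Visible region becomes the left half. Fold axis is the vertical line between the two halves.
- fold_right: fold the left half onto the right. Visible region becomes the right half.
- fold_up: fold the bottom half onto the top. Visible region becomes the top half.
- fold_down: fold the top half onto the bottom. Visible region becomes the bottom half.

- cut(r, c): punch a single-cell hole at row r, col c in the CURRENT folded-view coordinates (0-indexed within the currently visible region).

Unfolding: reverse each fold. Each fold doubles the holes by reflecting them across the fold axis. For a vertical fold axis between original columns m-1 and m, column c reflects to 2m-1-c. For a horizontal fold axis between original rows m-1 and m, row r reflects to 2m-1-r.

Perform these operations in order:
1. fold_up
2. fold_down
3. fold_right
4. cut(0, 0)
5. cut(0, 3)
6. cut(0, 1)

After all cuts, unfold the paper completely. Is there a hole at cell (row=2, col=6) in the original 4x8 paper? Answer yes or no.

Op 1 fold_up: fold axis h@2; visible region now rows[0,2) x cols[0,8) = 2x8
Op 2 fold_down: fold axis h@1; visible region now rows[1,2) x cols[0,8) = 1x8
Op 3 fold_right: fold axis v@4; visible region now rows[1,2) x cols[4,8) = 1x4
Op 4 cut(0, 0): punch at orig (1,4); cuts so far [(1, 4)]; region rows[1,2) x cols[4,8) = 1x4
Op 5 cut(0, 3): punch at orig (1,7); cuts so far [(1, 4), (1, 7)]; region rows[1,2) x cols[4,8) = 1x4
Op 6 cut(0, 1): punch at orig (1,5); cuts so far [(1, 4), (1, 5), (1, 7)]; region rows[1,2) x cols[4,8) = 1x4
Unfold 1 (reflect across v@4): 6 holes -> [(1, 0), (1, 2), (1, 3), (1, 4), (1, 5), (1, 7)]
Unfold 2 (reflect across h@1): 12 holes -> [(0, 0), (0, 2), (0, 3), (0, 4), (0, 5), (0, 7), (1, 0), (1, 2), (1, 3), (1, 4), (1, 5), (1, 7)]
Unfold 3 (reflect across h@2): 24 holes -> [(0, 0), (0, 2), (0, 3), (0, 4), (0, 5), (0, 7), (1, 0), (1, 2), (1, 3), (1, 4), (1, 5), (1, 7), (2, 0), (2, 2), (2, 3), (2, 4), (2, 5), (2, 7), (3, 0), (3, 2), (3, 3), (3, 4), (3, 5), (3, 7)]
Holes: [(0, 0), (0, 2), (0, 3), (0, 4), (0, 5), (0, 7), (1, 0), (1, 2), (1, 3), (1, 4), (1, 5), (1, 7), (2, 0), (2, 2), (2, 3), (2, 4), (2, 5), (2, 7), (3, 0), (3, 2), (3, 3), (3, 4), (3, 5), (3, 7)]

Answer: no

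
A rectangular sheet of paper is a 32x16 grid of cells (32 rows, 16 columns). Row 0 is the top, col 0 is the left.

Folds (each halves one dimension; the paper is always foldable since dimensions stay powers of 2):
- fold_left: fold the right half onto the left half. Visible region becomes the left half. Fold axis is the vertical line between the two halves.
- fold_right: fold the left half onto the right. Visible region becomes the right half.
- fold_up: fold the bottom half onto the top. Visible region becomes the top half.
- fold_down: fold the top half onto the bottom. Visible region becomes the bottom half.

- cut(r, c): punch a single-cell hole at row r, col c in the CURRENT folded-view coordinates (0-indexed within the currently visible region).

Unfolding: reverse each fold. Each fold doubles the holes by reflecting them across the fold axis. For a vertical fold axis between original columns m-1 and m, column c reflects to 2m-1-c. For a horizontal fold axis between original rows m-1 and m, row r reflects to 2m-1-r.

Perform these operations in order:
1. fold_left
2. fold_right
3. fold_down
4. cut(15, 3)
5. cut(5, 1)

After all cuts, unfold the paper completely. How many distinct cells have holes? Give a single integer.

Answer: 16

Derivation:
Op 1 fold_left: fold axis v@8; visible region now rows[0,32) x cols[0,8) = 32x8
Op 2 fold_right: fold axis v@4; visible region now rows[0,32) x cols[4,8) = 32x4
Op 3 fold_down: fold axis h@16; visible region now rows[16,32) x cols[4,8) = 16x4
Op 4 cut(15, 3): punch at orig (31,7); cuts so far [(31, 7)]; region rows[16,32) x cols[4,8) = 16x4
Op 5 cut(5, 1): punch at orig (21,5); cuts so far [(21, 5), (31, 7)]; region rows[16,32) x cols[4,8) = 16x4
Unfold 1 (reflect across h@16): 4 holes -> [(0, 7), (10, 5), (21, 5), (31, 7)]
Unfold 2 (reflect across v@4): 8 holes -> [(0, 0), (0, 7), (10, 2), (10, 5), (21, 2), (21, 5), (31, 0), (31, 7)]
Unfold 3 (reflect across v@8): 16 holes -> [(0, 0), (0, 7), (0, 8), (0, 15), (10, 2), (10, 5), (10, 10), (10, 13), (21, 2), (21, 5), (21, 10), (21, 13), (31, 0), (31, 7), (31, 8), (31, 15)]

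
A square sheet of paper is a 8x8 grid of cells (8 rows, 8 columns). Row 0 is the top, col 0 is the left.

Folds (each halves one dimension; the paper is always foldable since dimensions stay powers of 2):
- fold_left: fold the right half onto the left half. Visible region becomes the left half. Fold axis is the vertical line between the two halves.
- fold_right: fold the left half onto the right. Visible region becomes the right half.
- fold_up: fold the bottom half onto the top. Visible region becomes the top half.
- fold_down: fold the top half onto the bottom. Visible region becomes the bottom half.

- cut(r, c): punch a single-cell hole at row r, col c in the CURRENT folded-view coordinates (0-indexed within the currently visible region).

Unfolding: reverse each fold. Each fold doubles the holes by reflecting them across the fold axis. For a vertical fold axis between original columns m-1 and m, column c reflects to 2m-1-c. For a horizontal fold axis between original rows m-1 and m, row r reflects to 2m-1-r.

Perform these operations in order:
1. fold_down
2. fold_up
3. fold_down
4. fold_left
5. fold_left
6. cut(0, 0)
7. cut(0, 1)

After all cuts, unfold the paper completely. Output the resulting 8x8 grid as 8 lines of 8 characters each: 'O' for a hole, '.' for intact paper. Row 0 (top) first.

Answer: OOOOOOOO
OOOOOOOO
OOOOOOOO
OOOOOOOO
OOOOOOOO
OOOOOOOO
OOOOOOOO
OOOOOOOO

Derivation:
Op 1 fold_down: fold axis h@4; visible region now rows[4,8) x cols[0,8) = 4x8
Op 2 fold_up: fold axis h@6; visible region now rows[4,6) x cols[0,8) = 2x8
Op 3 fold_down: fold axis h@5; visible region now rows[5,6) x cols[0,8) = 1x8
Op 4 fold_left: fold axis v@4; visible region now rows[5,6) x cols[0,4) = 1x4
Op 5 fold_left: fold axis v@2; visible region now rows[5,6) x cols[0,2) = 1x2
Op 6 cut(0, 0): punch at orig (5,0); cuts so far [(5, 0)]; region rows[5,6) x cols[0,2) = 1x2
Op 7 cut(0, 1): punch at orig (5,1); cuts so far [(5, 0), (5, 1)]; region rows[5,6) x cols[0,2) = 1x2
Unfold 1 (reflect across v@2): 4 holes -> [(5, 0), (5, 1), (5, 2), (5, 3)]
Unfold 2 (reflect across v@4): 8 holes -> [(5, 0), (5, 1), (5, 2), (5, 3), (5, 4), (5, 5), (5, 6), (5, 7)]
Unfold 3 (reflect across h@5): 16 holes -> [(4, 0), (4, 1), (4, 2), (4, 3), (4, 4), (4, 5), (4, 6), (4, 7), (5, 0), (5, 1), (5, 2), (5, 3), (5, 4), (5, 5), (5, 6), (5, 7)]
Unfold 4 (reflect across h@6): 32 holes -> [(4, 0), (4, 1), (4, 2), (4, 3), (4, 4), (4, 5), (4, 6), (4, 7), (5, 0), (5, 1), (5, 2), (5, 3), (5, 4), (5, 5), (5, 6), (5, 7), (6, 0), (6, 1), (6, 2), (6, 3), (6, 4), (6, 5), (6, 6), (6, 7), (7, 0), (7, 1), (7, 2), (7, 3), (7, 4), (7, 5), (7, 6), (7, 7)]
Unfold 5 (reflect across h@4): 64 holes -> [(0, 0), (0, 1), (0, 2), (0, 3), (0, 4), (0, 5), (0, 6), (0, 7), (1, 0), (1, 1), (1, 2), (1, 3), (1, 4), (1, 5), (1, 6), (1, 7), (2, 0), (2, 1), (2, 2), (2, 3), (2, 4), (2, 5), (2, 6), (2, 7), (3, 0), (3, 1), (3, 2), (3, 3), (3, 4), (3, 5), (3, 6), (3, 7), (4, 0), (4, 1), (4, 2), (4, 3), (4, 4), (4, 5), (4, 6), (4, 7), (5, 0), (5, 1), (5, 2), (5, 3), (5, 4), (5, 5), (5, 6), (5, 7), (6, 0), (6, 1), (6, 2), (6, 3), (6, 4), (6, 5), (6, 6), (6, 7), (7, 0), (7, 1), (7, 2), (7, 3), (7, 4), (7, 5), (7, 6), (7, 7)]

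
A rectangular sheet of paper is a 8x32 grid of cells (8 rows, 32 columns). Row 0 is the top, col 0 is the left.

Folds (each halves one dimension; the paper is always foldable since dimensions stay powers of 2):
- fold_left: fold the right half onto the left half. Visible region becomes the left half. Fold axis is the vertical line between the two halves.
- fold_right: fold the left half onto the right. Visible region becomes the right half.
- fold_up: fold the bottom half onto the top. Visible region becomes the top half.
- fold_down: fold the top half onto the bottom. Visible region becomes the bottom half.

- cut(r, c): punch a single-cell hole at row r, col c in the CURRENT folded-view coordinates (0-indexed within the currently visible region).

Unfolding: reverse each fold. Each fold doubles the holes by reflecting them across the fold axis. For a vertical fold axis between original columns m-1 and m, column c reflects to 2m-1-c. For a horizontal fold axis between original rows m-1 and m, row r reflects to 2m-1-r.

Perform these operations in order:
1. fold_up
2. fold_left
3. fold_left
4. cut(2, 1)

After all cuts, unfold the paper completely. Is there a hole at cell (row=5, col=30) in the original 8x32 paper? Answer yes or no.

Answer: yes

Derivation:
Op 1 fold_up: fold axis h@4; visible region now rows[0,4) x cols[0,32) = 4x32
Op 2 fold_left: fold axis v@16; visible region now rows[0,4) x cols[0,16) = 4x16
Op 3 fold_left: fold axis v@8; visible region now rows[0,4) x cols[0,8) = 4x8
Op 4 cut(2, 1): punch at orig (2,1); cuts so far [(2, 1)]; region rows[0,4) x cols[0,8) = 4x8
Unfold 1 (reflect across v@8): 2 holes -> [(2, 1), (2, 14)]
Unfold 2 (reflect across v@16): 4 holes -> [(2, 1), (2, 14), (2, 17), (2, 30)]
Unfold 3 (reflect across h@4): 8 holes -> [(2, 1), (2, 14), (2, 17), (2, 30), (5, 1), (5, 14), (5, 17), (5, 30)]
Holes: [(2, 1), (2, 14), (2, 17), (2, 30), (5, 1), (5, 14), (5, 17), (5, 30)]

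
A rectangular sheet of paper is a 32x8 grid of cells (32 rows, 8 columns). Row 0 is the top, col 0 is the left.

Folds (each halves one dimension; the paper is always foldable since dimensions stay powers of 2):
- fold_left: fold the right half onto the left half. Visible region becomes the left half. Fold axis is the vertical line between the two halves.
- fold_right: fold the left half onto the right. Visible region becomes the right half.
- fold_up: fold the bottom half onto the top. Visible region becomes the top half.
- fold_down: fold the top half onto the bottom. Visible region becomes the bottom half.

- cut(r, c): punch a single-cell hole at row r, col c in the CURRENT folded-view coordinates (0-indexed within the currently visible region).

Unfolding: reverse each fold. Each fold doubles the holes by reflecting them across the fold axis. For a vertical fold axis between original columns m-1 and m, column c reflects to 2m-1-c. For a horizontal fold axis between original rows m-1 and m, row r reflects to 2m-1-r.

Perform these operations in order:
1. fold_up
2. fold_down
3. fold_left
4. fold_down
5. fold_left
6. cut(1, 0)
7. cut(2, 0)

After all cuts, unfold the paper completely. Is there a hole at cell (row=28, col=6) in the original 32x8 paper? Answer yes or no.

Op 1 fold_up: fold axis h@16; visible region now rows[0,16) x cols[0,8) = 16x8
Op 2 fold_down: fold axis h@8; visible region now rows[8,16) x cols[0,8) = 8x8
Op 3 fold_left: fold axis v@4; visible region now rows[8,16) x cols[0,4) = 8x4
Op 4 fold_down: fold axis h@12; visible region now rows[12,16) x cols[0,4) = 4x4
Op 5 fold_left: fold axis v@2; visible region now rows[12,16) x cols[0,2) = 4x2
Op 6 cut(1, 0): punch at orig (13,0); cuts so far [(13, 0)]; region rows[12,16) x cols[0,2) = 4x2
Op 7 cut(2, 0): punch at orig (14,0); cuts so far [(13, 0), (14, 0)]; region rows[12,16) x cols[0,2) = 4x2
Unfold 1 (reflect across v@2): 4 holes -> [(13, 0), (13, 3), (14, 0), (14, 3)]
Unfold 2 (reflect across h@12): 8 holes -> [(9, 0), (9, 3), (10, 0), (10, 3), (13, 0), (13, 3), (14, 0), (14, 3)]
Unfold 3 (reflect across v@4): 16 holes -> [(9, 0), (9, 3), (9, 4), (9, 7), (10, 0), (10, 3), (10, 4), (10, 7), (13, 0), (13, 3), (13, 4), (13, 7), (14, 0), (14, 3), (14, 4), (14, 7)]
Unfold 4 (reflect across h@8): 32 holes -> [(1, 0), (1, 3), (1, 4), (1, 7), (2, 0), (2, 3), (2, 4), (2, 7), (5, 0), (5, 3), (5, 4), (5, 7), (6, 0), (6, 3), (6, 4), (6, 7), (9, 0), (9, 3), (9, 4), (9, 7), (10, 0), (10, 3), (10, 4), (10, 7), (13, 0), (13, 3), (13, 4), (13, 7), (14, 0), (14, 3), (14, 4), (14, 7)]
Unfold 5 (reflect across h@16): 64 holes -> [(1, 0), (1, 3), (1, 4), (1, 7), (2, 0), (2, 3), (2, 4), (2, 7), (5, 0), (5, 3), (5, 4), (5, 7), (6, 0), (6, 3), (6, 4), (6, 7), (9, 0), (9, 3), (9, 4), (9, 7), (10, 0), (10, 3), (10, 4), (10, 7), (13, 0), (13, 3), (13, 4), (13, 7), (14, 0), (14, 3), (14, 4), (14, 7), (17, 0), (17, 3), (17, 4), (17, 7), (18, 0), (18, 3), (18, 4), (18, 7), (21, 0), (21, 3), (21, 4), (21, 7), (22, 0), (22, 3), (22, 4), (22, 7), (25, 0), (25, 3), (25, 4), (25, 7), (26, 0), (26, 3), (26, 4), (26, 7), (29, 0), (29, 3), (29, 4), (29, 7), (30, 0), (30, 3), (30, 4), (30, 7)]
Holes: [(1, 0), (1, 3), (1, 4), (1, 7), (2, 0), (2, 3), (2, 4), (2, 7), (5, 0), (5, 3), (5, 4), (5, 7), (6, 0), (6, 3), (6, 4), (6, 7), (9, 0), (9, 3), (9, 4), (9, 7), (10, 0), (10, 3), (10, 4), (10, 7), (13, 0), (13, 3), (13, 4), (13, 7), (14, 0), (14, 3), (14, 4), (14, 7), (17, 0), (17, 3), (17, 4), (17, 7), (18, 0), (18, 3), (18, 4), (18, 7), (21, 0), (21, 3), (21, 4), (21, 7), (22, 0), (22, 3), (22, 4), (22, 7), (25, 0), (25, 3), (25, 4), (25, 7), (26, 0), (26, 3), (26, 4), (26, 7), (29, 0), (29, 3), (29, 4), (29, 7), (30, 0), (30, 3), (30, 4), (30, 7)]

Answer: no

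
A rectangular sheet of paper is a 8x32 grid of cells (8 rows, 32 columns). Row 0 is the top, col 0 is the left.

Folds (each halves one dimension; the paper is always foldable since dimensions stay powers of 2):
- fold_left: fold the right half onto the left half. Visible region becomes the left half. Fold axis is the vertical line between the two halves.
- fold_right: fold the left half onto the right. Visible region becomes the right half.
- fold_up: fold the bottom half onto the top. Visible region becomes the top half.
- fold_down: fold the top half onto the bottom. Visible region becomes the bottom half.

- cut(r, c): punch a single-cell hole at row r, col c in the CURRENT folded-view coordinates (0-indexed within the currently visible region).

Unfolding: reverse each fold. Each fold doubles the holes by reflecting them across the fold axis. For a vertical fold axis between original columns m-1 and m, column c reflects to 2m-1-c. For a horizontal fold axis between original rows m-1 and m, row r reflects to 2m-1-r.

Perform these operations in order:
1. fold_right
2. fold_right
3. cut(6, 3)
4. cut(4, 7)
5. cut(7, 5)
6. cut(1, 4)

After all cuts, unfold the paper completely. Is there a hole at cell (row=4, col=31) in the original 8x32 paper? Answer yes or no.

Answer: yes

Derivation:
Op 1 fold_right: fold axis v@16; visible region now rows[0,8) x cols[16,32) = 8x16
Op 2 fold_right: fold axis v@24; visible region now rows[0,8) x cols[24,32) = 8x8
Op 3 cut(6, 3): punch at orig (6,27); cuts so far [(6, 27)]; region rows[0,8) x cols[24,32) = 8x8
Op 4 cut(4, 7): punch at orig (4,31); cuts so far [(4, 31), (6, 27)]; region rows[0,8) x cols[24,32) = 8x8
Op 5 cut(7, 5): punch at orig (7,29); cuts so far [(4, 31), (6, 27), (7, 29)]; region rows[0,8) x cols[24,32) = 8x8
Op 6 cut(1, 4): punch at orig (1,28); cuts so far [(1, 28), (4, 31), (6, 27), (7, 29)]; region rows[0,8) x cols[24,32) = 8x8
Unfold 1 (reflect across v@24): 8 holes -> [(1, 19), (1, 28), (4, 16), (4, 31), (6, 20), (6, 27), (7, 18), (7, 29)]
Unfold 2 (reflect across v@16): 16 holes -> [(1, 3), (1, 12), (1, 19), (1, 28), (4, 0), (4, 15), (4, 16), (4, 31), (6, 4), (6, 11), (6, 20), (6, 27), (7, 2), (7, 13), (7, 18), (7, 29)]
Holes: [(1, 3), (1, 12), (1, 19), (1, 28), (4, 0), (4, 15), (4, 16), (4, 31), (6, 4), (6, 11), (6, 20), (6, 27), (7, 2), (7, 13), (7, 18), (7, 29)]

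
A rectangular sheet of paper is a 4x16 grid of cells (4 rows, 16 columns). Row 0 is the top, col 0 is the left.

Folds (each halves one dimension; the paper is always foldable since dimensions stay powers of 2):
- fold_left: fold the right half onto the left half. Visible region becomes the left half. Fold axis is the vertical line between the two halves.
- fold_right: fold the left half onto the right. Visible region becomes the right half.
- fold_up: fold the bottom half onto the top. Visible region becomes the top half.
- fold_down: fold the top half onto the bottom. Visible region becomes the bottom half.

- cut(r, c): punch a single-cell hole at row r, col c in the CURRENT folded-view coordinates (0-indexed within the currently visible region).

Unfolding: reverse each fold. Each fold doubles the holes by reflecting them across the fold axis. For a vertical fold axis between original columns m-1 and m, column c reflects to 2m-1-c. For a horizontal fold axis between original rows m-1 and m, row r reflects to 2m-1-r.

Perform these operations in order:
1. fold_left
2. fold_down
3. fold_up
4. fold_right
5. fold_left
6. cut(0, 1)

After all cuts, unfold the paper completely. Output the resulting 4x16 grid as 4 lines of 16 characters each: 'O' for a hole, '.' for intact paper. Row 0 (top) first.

Answer: .OO..OO..OO..OO.
.OO..OO..OO..OO.
.OO..OO..OO..OO.
.OO..OO..OO..OO.

Derivation:
Op 1 fold_left: fold axis v@8; visible region now rows[0,4) x cols[0,8) = 4x8
Op 2 fold_down: fold axis h@2; visible region now rows[2,4) x cols[0,8) = 2x8
Op 3 fold_up: fold axis h@3; visible region now rows[2,3) x cols[0,8) = 1x8
Op 4 fold_right: fold axis v@4; visible region now rows[2,3) x cols[4,8) = 1x4
Op 5 fold_left: fold axis v@6; visible region now rows[2,3) x cols[4,6) = 1x2
Op 6 cut(0, 1): punch at orig (2,5); cuts so far [(2, 5)]; region rows[2,3) x cols[4,6) = 1x2
Unfold 1 (reflect across v@6): 2 holes -> [(2, 5), (2, 6)]
Unfold 2 (reflect across v@4): 4 holes -> [(2, 1), (2, 2), (2, 5), (2, 6)]
Unfold 3 (reflect across h@3): 8 holes -> [(2, 1), (2, 2), (2, 5), (2, 6), (3, 1), (3, 2), (3, 5), (3, 6)]
Unfold 4 (reflect across h@2): 16 holes -> [(0, 1), (0, 2), (0, 5), (0, 6), (1, 1), (1, 2), (1, 5), (1, 6), (2, 1), (2, 2), (2, 5), (2, 6), (3, 1), (3, 2), (3, 5), (3, 6)]
Unfold 5 (reflect across v@8): 32 holes -> [(0, 1), (0, 2), (0, 5), (0, 6), (0, 9), (0, 10), (0, 13), (0, 14), (1, 1), (1, 2), (1, 5), (1, 6), (1, 9), (1, 10), (1, 13), (1, 14), (2, 1), (2, 2), (2, 5), (2, 6), (2, 9), (2, 10), (2, 13), (2, 14), (3, 1), (3, 2), (3, 5), (3, 6), (3, 9), (3, 10), (3, 13), (3, 14)]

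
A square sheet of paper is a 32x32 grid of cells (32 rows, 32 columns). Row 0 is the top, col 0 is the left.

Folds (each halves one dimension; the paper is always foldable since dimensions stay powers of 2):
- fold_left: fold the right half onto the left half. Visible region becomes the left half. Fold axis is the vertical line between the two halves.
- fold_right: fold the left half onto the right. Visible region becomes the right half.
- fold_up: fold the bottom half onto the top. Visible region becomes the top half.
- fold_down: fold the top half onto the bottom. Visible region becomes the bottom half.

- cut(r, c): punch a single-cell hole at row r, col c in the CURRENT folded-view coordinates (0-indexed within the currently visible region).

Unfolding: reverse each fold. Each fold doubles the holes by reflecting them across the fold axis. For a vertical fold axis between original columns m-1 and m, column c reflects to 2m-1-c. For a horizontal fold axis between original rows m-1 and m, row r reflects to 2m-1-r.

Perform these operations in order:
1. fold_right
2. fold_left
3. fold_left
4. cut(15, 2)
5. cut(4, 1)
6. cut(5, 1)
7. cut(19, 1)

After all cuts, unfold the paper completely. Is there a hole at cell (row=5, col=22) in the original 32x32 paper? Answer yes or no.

Answer: yes

Derivation:
Op 1 fold_right: fold axis v@16; visible region now rows[0,32) x cols[16,32) = 32x16
Op 2 fold_left: fold axis v@24; visible region now rows[0,32) x cols[16,24) = 32x8
Op 3 fold_left: fold axis v@20; visible region now rows[0,32) x cols[16,20) = 32x4
Op 4 cut(15, 2): punch at orig (15,18); cuts so far [(15, 18)]; region rows[0,32) x cols[16,20) = 32x4
Op 5 cut(4, 1): punch at orig (4,17); cuts so far [(4, 17), (15, 18)]; region rows[0,32) x cols[16,20) = 32x4
Op 6 cut(5, 1): punch at orig (5,17); cuts so far [(4, 17), (5, 17), (15, 18)]; region rows[0,32) x cols[16,20) = 32x4
Op 7 cut(19, 1): punch at orig (19,17); cuts so far [(4, 17), (5, 17), (15, 18), (19, 17)]; region rows[0,32) x cols[16,20) = 32x4
Unfold 1 (reflect across v@20): 8 holes -> [(4, 17), (4, 22), (5, 17), (5, 22), (15, 18), (15, 21), (19, 17), (19, 22)]
Unfold 2 (reflect across v@24): 16 holes -> [(4, 17), (4, 22), (4, 25), (4, 30), (5, 17), (5, 22), (5, 25), (5, 30), (15, 18), (15, 21), (15, 26), (15, 29), (19, 17), (19, 22), (19, 25), (19, 30)]
Unfold 3 (reflect across v@16): 32 holes -> [(4, 1), (4, 6), (4, 9), (4, 14), (4, 17), (4, 22), (4, 25), (4, 30), (5, 1), (5, 6), (5, 9), (5, 14), (5, 17), (5, 22), (5, 25), (5, 30), (15, 2), (15, 5), (15, 10), (15, 13), (15, 18), (15, 21), (15, 26), (15, 29), (19, 1), (19, 6), (19, 9), (19, 14), (19, 17), (19, 22), (19, 25), (19, 30)]
Holes: [(4, 1), (4, 6), (4, 9), (4, 14), (4, 17), (4, 22), (4, 25), (4, 30), (5, 1), (5, 6), (5, 9), (5, 14), (5, 17), (5, 22), (5, 25), (5, 30), (15, 2), (15, 5), (15, 10), (15, 13), (15, 18), (15, 21), (15, 26), (15, 29), (19, 1), (19, 6), (19, 9), (19, 14), (19, 17), (19, 22), (19, 25), (19, 30)]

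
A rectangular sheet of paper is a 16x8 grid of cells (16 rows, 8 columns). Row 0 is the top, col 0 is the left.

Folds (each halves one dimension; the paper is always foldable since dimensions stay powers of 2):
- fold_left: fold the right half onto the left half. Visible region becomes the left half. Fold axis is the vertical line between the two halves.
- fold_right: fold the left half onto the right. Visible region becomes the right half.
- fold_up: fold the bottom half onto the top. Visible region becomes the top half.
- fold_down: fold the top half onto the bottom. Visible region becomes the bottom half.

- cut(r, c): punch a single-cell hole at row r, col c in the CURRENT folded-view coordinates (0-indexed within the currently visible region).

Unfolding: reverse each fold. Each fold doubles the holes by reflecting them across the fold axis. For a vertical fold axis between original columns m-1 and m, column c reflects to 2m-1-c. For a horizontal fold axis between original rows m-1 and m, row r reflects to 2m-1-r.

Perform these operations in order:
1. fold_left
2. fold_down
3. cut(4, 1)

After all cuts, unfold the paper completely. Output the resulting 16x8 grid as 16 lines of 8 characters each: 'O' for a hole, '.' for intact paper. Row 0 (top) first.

Answer: ........
........
........
.O....O.
........
........
........
........
........
........
........
........
.O....O.
........
........
........

Derivation:
Op 1 fold_left: fold axis v@4; visible region now rows[0,16) x cols[0,4) = 16x4
Op 2 fold_down: fold axis h@8; visible region now rows[8,16) x cols[0,4) = 8x4
Op 3 cut(4, 1): punch at orig (12,1); cuts so far [(12, 1)]; region rows[8,16) x cols[0,4) = 8x4
Unfold 1 (reflect across h@8): 2 holes -> [(3, 1), (12, 1)]
Unfold 2 (reflect across v@4): 4 holes -> [(3, 1), (3, 6), (12, 1), (12, 6)]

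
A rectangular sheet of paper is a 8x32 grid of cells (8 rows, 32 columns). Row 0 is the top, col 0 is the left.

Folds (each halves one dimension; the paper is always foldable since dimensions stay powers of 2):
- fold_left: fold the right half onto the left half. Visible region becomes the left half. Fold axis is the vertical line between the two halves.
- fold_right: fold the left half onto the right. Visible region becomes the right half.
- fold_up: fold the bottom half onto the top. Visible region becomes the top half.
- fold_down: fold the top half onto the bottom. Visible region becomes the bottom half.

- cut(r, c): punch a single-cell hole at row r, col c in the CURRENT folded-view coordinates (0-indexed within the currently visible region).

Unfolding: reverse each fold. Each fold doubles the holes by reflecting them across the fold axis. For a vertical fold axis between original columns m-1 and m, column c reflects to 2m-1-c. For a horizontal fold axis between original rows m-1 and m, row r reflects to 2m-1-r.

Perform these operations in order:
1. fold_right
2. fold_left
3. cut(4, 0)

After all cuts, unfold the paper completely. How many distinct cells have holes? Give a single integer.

Op 1 fold_right: fold axis v@16; visible region now rows[0,8) x cols[16,32) = 8x16
Op 2 fold_left: fold axis v@24; visible region now rows[0,8) x cols[16,24) = 8x8
Op 3 cut(4, 0): punch at orig (4,16); cuts so far [(4, 16)]; region rows[0,8) x cols[16,24) = 8x8
Unfold 1 (reflect across v@24): 2 holes -> [(4, 16), (4, 31)]
Unfold 2 (reflect across v@16): 4 holes -> [(4, 0), (4, 15), (4, 16), (4, 31)]

Answer: 4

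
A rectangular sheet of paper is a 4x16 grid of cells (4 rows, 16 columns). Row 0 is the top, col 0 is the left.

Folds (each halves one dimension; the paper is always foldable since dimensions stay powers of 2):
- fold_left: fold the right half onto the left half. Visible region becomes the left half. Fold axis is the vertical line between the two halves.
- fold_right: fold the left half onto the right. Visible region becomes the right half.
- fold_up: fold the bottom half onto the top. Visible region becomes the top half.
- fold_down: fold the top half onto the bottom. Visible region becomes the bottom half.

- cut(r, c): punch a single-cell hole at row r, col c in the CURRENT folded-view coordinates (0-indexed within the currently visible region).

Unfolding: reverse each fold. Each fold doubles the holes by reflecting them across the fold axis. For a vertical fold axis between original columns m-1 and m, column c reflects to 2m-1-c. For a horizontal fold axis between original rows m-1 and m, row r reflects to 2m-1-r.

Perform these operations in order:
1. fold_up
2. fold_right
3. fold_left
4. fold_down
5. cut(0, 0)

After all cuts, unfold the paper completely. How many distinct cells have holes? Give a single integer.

Op 1 fold_up: fold axis h@2; visible region now rows[0,2) x cols[0,16) = 2x16
Op 2 fold_right: fold axis v@8; visible region now rows[0,2) x cols[8,16) = 2x8
Op 3 fold_left: fold axis v@12; visible region now rows[0,2) x cols[8,12) = 2x4
Op 4 fold_down: fold axis h@1; visible region now rows[1,2) x cols[8,12) = 1x4
Op 5 cut(0, 0): punch at orig (1,8); cuts so far [(1, 8)]; region rows[1,2) x cols[8,12) = 1x4
Unfold 1 (reflect across h@1): 2 holes -> [(0, 8), (1, 8)]
Unfold 2 (reflect across v@12): 4 holes -> [(0, 8), (0, 15), (1, 8), (1, 15)]
Unfold 3 (reflect across v@8): 8 holes -> [(0, 0), (0, 7), (0, 8), (0, 15), (1, 0), (1, 7), (1, 8), (1, 15)]
Unfold 4 (reflect across h@2): 16 holes -> [(0, 0), (0, 7), (0, 8), (0, 15), (1, 0), (1, 7), (1, 8), (1, 15), (2, 0), (2, 7), (2, 8), (2, 15), (3, 0), (3, 7), (3, 8), (3, 15)]

Answer: 16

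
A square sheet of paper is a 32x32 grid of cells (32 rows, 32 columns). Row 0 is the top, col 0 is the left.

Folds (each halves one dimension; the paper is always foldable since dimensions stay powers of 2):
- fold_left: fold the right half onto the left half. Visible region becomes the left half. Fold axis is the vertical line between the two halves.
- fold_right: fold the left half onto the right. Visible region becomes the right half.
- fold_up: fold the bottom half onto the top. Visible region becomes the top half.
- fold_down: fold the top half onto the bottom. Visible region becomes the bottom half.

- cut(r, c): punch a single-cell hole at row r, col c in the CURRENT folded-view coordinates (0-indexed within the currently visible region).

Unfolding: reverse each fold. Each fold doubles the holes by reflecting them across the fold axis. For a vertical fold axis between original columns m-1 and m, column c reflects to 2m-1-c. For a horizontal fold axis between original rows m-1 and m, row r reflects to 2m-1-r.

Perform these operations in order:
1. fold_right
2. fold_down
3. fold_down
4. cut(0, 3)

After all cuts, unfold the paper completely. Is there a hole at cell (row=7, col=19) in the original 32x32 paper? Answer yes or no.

Op 1 fold_right: fold axis v@16; visible region now rows[0,32) x cols[16,32) = 32x16
Op 2 fold_down: fold axis h@16; visible region now rows[16,32) x cols[16,32) = 16x16
Op 3 fold_down: fold axis h@24; visible region now rows[24,32) x cols[16,32) = 8x16
Op 4 cut(0, 3): punch at orig (24,19); cuts so far [(24, 19)]; region rows[24,32) x cols[16,32) = 8x16
Unfold 1 (reflect across h@24): 2 holes -> [(23, 19), (24, 19)]
Unfold 2 (reflect across h@16): 4 holes -> [(7, 19), (8, 19), (23, 19), (24, 19)]
Unfold 3 (reflect across v@16): 8 holes -> [(7, 12), (7, 19), (8, 12), (8, 19), (23, 12), (23, 19), (24, 12), (24, 19)]
Holes: [(7, 12), (7, 19), (8, 12), (8, 19), (23, 12), (23, 19), (24, 12), (24, 19)]

Answer: yes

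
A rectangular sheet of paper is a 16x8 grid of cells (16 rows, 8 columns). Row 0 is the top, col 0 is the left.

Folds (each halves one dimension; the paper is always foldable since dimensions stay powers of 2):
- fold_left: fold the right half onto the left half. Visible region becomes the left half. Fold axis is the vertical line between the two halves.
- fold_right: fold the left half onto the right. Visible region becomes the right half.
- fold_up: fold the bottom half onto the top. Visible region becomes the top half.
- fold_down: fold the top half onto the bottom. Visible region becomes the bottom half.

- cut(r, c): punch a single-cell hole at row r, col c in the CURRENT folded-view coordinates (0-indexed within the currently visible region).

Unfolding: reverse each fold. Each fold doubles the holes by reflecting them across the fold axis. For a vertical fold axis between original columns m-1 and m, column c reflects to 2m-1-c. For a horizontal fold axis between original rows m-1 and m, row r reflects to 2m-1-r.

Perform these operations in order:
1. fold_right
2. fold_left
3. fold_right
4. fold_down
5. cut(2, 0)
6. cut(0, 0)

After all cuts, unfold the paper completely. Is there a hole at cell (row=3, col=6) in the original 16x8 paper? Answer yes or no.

Answer: no

Derivation:
Op 1 fold_right: fold axis v@4; visible region now rows[0,16) x cols[4,8) = 16x4
Op 2 fold_left: fold axis v@6; visible region now rows[0,16) x cols[4,6) = 16x2
Op 3 fold_right: fold axis v@5; visible region now rows[0,16) x cols[5,6) = 16x1
Op 4 fold_down: fold axis h@8; visible region now rows[8,16) x cols[5,6) = 8x1
Op 5 cut(2, 0): punch at orig (10,5); cuts so far [(10, 5)]; region rows[8,16) x cols[5,6) = 8x1
Op 6 cut(0, 0): punch at orig (8,5); cuts so far [(8, 5), (10, 5)]; region rows[8,16) x cols[5,6) = 8x1
Unfold 1 (reflect across h@8): 4 holes -> [(5, 5), (7, 5), (8, 5), (10, 5)]
Unfold 2 (reflect across v@5): 8 holes -> [(5, 4), (5, 5), (7, 4), (7, 5), (8, 4), (8, 5), (10, 4), (10, 5)]
Unfold 3 (reflect across v@6): 16 holes -> [(5, 4), (5, 5), (5, 6), (5, 7), (7, 4), (7, 5), (7, 6), (7, 7), (8, 4), (8, 5), (8, 6), (8, 7), (10, 4), (10, 5), (10, 6), (10, 7)]
Unfold 4 (reflect across v@4): 32 holes -> [(5, 0), (5, 1), (5, 2), (5, 3), (5, 4), (5, 5), (5, 6), (5, 7), (7, 0), (7, 1), (7, 2), (7, 3), (7, 4), (7, 5), (7, 6), (7, 7), (8, 0), (8, 1), (8, 2), (8, 3), (8, 4), (8, 5), (8, 6), (8, 7), (10, 0), (10, 1), (10, 2), (10, 3), (10, 4), (10, 5), (10, 6), (10, 7)]
Holes: [(5, 0), (5, 1), (5, 2), (5, 3), (5, 4), (5, 5), (5, 6), (5, 7), (7, 0), (7, 1), (7, 2), (7, 3), (7, 4), (7, 5), (7, 6), (7, 7), (8, 0), (8, 1), (8, 2), (8, 3), (8, 4), (8, 5), (8, 6), (8, 7), (10, 0), (10, 1), (10, 2), (10, 3), (10, 4), (10, 5), (10, 6), (10, 7)]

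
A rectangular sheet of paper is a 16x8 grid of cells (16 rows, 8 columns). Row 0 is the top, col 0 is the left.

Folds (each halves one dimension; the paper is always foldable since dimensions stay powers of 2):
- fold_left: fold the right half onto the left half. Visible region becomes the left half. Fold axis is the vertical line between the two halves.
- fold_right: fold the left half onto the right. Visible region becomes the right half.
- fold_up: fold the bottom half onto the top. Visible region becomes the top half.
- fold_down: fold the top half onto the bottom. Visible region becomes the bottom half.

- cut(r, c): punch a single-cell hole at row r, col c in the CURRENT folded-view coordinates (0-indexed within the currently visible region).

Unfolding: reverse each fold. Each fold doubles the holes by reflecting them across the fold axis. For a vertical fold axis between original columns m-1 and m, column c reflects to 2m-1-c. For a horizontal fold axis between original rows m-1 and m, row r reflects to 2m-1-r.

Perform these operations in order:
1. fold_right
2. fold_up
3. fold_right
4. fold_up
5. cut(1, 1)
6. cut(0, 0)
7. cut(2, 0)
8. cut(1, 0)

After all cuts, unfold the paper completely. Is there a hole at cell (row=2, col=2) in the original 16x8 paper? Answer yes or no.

Answer: yes

Derivation:
Op 1 fold_right: fold axis v@4; visible region now rows[0,16) x cols[4,8) = 16x4
Op 2 fold_up: fold axis h@8; visible region now rows[0,8) x cols[4,8) = 8x4
Op 3 fold_right: fold axis v@6; visible region now rows[0,8) x cols[6,8) = 8x2
Op 4 fold_up: fold axis h@4; visible region now rows[0,4) x cols[6,8) = 4x2
Op 5 cut(1, 1): punch at orig (1,7); cuts so far [(1, 7)]; region rows[0,4) x cols[6,8) = 4x2
Op 6 cut(0, 0): punch at orig (0,6); cuts so far [(0, 6), (1, 7)]; region rows[0,4) x cols[6,8) = 4x2
Op 7 cut(2, 0): punch at orig (2,6); cuts so far [(0, 6), (1, 7), (2, 6)]; region rows[0,4) x cols[6,8) = 4x2
Op 8 cut(1, 0): punch at orig (1,6); cuts so far [(0, 6), (1, 6), (1, 7), (2, 6)]; region rows[0,4) x cols[6,8) = 4x2
Unfold 1 (reflect across h@4): 8 holes -> [(0, 6), (1, 6), (1, 7), (2, 6), (5, 6), (6, 6), (6, 7), (7, 6)]
Unfold 2 (reflect across v@6): 16 holes -> [(0, 5), (0, 6), (1, 4), (1, 5), (1, 6), (1, 7), (2, 5), (2, 6), (5, 5), (5, 6), (6, 4), (6, 5), (6, 6), (6, 7), (7, 5), (7, 6)]
Unfold 3 (reflect across h@8): 32 holes -> [(0, 5), (0, 6), (1, 4), (1, 5), (1, 6), (1, 7), (2, 5), (2, 6), (5, 5), (5, 6), (6, 4), (6, 5), (6, 6), (6, 7), (7, 5), (7, 6), (8, 5), (8, 6), (9, 4), (9, 5), (9, 6), (9, 7), (10, 5), (10, 6), (13, 5), (13, 6), (14, 4), (14, 5), (14, 6), (14, 7), (15, 5), (15, 6)]
Unfold 4 (reflect across v@4): 64 holes -> [(0, 1), (0, 2), (0, 5), (0, 6), (1, 0), (1, 1), (1, 2), (1, 3), (1, 4), (1, 5), (1, 6), (1, 7), (2, 1), (2, 2), (2, 5), (2, 6), (5, 1), (5, 2), (5, 5), (5, 6), (6, 0), (6, 1), (6, 2), (6, 3), (6, 4), (6, 5), (6, 6), (6, 7), (7, 1), (7, 2), (7, 5), (7, 6), (8, 1), (8, 2), (8, 5), (8, 6), (9, 0), (9, 1), (9, 2), (9, 3), (9, 4), (9, 5), (9, 6), (9, 7), (10, 1), (10, 2), (10, 5), (10, 6), (13, 1), (13, 2), (13, 5), (13, 6), (14, 0), (14, 1), (14, 2), (14, 3), (14, 4), (14, 5), (14, 6), (14, 7), (15, 1), (15, 2), (15, 5), (15, 6)]
Holes: [(0, 1), (0, 2), (0, 5), (0, 6), (1, 0), (1, 1), (1, 2), (1, 3), (1, 4), (1, 5), (1, 6), (1, 7), (2, 1), (2, 2), (2, 5), (2, 6), (5, 1), (5, 2), (5, 5), (5, 6), (6, 0), (6, 1), (6, 2), (6, 3), (6, 4), (6, 5), (6, 6), (6, 7), (7, 1), (7, 2), (7, 5), (7, 6), (8, 1), (8, 2), (8, 5), (8, 6), (9, 0), (9, 1), (9, 2), (9, 3), (9, 4), (9, 5), (9, 6), (9, 7), (10, 1), (10, 2), (10, 5), (10, 6), (13, 1), (13, 2), (13, 5), (13, 6), (14, 0), (14, 1), (14, 2), (14, 3), (14, 4), (14, 5), (14, 6), (14, 7), (15, 1), (15, 2), (15, 5), (15, 6)]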